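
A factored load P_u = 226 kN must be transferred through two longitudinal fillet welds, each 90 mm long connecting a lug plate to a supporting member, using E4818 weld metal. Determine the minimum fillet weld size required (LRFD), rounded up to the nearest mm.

E48XX → F_EXX = 480 MPa.
Total weld length L = 180 mm.
Required throat t_e = P_u / (φ × 0.6 F_EXX × L) = 226 / (0.75 × 0.6 × 480 × 180 × 10⁻³) = 5.813 mm.
Required leg w = t_e / 0.707 = 8.222 mm → use 9 mm.

w = 9 mm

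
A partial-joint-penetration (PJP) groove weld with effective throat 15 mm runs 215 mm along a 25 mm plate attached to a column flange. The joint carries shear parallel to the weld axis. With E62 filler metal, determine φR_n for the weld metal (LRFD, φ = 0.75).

φR_n ≈ 900 kN

E62XX → F_EXX = 620 MPa.
Effective throat (given) t_e = 15 mm.
A_we = 15 × 215 = 3225 mm².
F_nw = 0.6 F_EXX = 372 MPa.
φR_n = 0.75 × 372 × 3225 × 10⁻³ = 899.8 kN.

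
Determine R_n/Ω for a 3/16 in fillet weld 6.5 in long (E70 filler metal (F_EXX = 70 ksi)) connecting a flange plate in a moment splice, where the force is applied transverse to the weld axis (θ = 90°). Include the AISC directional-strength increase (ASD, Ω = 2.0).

R_n/Ω ≈ 27.1 kips

t_e = 0.707 × 0.1875 = 0.1326 in; A_we = 0.1326 × 6.5 = 0.8617 in².
Directional factor: 1.0 + 0.5 sin^1.5(90°) = 1.5.
F_nw = 0.6 × 70 × 1.5 = 63 ksi.
R_n/Ω = (63 × 0.8617) / 2.0 = 27.14 kips.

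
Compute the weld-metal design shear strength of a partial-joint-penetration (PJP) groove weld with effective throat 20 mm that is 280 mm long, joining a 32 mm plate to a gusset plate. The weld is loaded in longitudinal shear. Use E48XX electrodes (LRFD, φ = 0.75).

φR_n ≈ 1210 kN

E48XX → F_EXX = 480 MPa.
Effective throat (given) t_e = 20 mm.
A_we = 20 × 280 = 5600 mm².
F_nw = 0.6 F_EXX = 288 MPa.
φR_n = 0.75 × 288 × 5600 × 10⁻³ = 1210 kN.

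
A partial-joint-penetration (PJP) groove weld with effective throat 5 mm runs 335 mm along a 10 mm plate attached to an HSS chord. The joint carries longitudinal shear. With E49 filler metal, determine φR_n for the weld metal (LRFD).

E49XX → F_EXX = 490 MPa.
Effective throat (given) t_e = 5 mm.
A_we = 5 × 335 = 1675 mm².
F_nw = 0.6 F_EXX = 294 MPa.
φR_n = 0.75 × 294 × 1675 × 10⁻³ = 369.3 kN.

φR_n ≈ 369 kN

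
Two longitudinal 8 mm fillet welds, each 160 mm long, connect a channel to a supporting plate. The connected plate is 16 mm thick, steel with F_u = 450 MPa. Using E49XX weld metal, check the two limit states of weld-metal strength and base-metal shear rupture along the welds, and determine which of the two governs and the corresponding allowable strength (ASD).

R_n/Ω ≈ 266 kN (weld metal governs)

E49XX → F_EXX = 490 MPa.
t_e = 0.707 × 8 = 5.656 mm; L = 320 mm.
Weld metal: R_n/Ω = (1/2.0) × 0.6 × 490 × 5.656 × 320 × 10⁻³ = 266.1 kN.
Base metal (shear rupture): R_n/Ω = (1/2.0) × 0.6 × 450 × 16 × 320 × 10⁻³ = 691.2 kN.
Governing: weld metal.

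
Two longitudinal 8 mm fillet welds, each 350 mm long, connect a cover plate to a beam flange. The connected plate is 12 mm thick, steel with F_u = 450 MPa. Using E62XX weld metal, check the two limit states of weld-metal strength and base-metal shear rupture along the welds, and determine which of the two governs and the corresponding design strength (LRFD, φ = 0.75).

E62XX → F_EXX = 620 MPa.
t_e = 0.707 × 8 = 5.656 mm; L = 700 mm.
Weld metal: φR_n = 0.75 × 0.6 × 620 × 5.656 × 700 × 10⁻³ = 1105 kN.
Base metal (shear rupture): φR_n = 0.75 × 0.6 × 450 × 12 × 700 × 10⁻³ = 1701 kN.
Governing: weld metal.

φR_n ≈ 1100 kN (weld metal governs)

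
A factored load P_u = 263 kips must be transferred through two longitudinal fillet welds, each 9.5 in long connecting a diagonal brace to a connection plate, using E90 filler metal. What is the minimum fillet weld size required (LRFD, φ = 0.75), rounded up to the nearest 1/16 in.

E90XX → F_EXX = 90 ksi.
Total weld length L = 19 in.
Required throat t_e = P_u / (φ × 0.6 F_EXX × L) = 263 / (0.75 × 0.6 × 90 × 19) = 0.3418 in.
Required leg w = t_e / 0.707 = 0.4834 in → use 1/2 in.

w = 1/2 in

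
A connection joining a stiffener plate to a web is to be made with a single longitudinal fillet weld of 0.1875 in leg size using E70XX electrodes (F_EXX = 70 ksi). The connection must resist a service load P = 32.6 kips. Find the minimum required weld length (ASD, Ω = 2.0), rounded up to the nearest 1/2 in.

Throat t_e = 0.707 × 0.1875 = 0.1326 in.
r_n/Ω = (0.6 × 70 × 0.1326) / 2.0 = 2.784 kip/in.
L_req = P / (r_n/Ω) = 32.6 / 2.784 = 11.71 in total.
Round up → use L = 12 in.

L = 12 in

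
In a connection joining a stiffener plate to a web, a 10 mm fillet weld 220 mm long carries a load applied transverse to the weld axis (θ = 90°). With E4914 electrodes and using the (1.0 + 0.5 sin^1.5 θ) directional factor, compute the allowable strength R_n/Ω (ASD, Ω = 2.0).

R_n/Ω ≈ 343 kN

E49XX → F_EXX = 490 MPa.
t_e = 0.707 × 10 = 7.07 mm; A_we = 7.07 × 220 = 1555 mm².
Directional factor: 1.0 + 0.5 sin^1.5(90°) = 1.5.
F_nw = 0.6 × 490 × 1.5 = 441 MPa.
R_n/Ω = (441 × 1555) / 2.0 × 10⁻³ = 343 kN.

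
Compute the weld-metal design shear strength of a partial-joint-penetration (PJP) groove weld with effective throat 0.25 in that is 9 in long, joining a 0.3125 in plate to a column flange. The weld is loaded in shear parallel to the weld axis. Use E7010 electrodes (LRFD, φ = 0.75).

E70XX → F_EXX = 70 ksi.
Effective throat (given) t_e = 0.25 in.
A_we = 0.25 × 9 = 2.25 in².
F_nw = 0.6 F_EXX = 42 ksi.
φR_n = 0.75 × 42 × 2.25 = 70.88 kips.

φR_n ≈ 70.9 kips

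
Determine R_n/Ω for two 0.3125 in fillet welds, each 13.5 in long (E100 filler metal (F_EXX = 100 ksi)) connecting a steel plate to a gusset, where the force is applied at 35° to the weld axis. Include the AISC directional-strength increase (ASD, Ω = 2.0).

R_n/Ω ≈ 218 kip

t_e = 0.707 × 0.3125 = 0.2209 in; A_we = 0.2209 × 27 = 5.965 in².
Directional factor: 1.0 + 0.5 sin^1.5(35°) = 1.217.
F_nw = 0.6 × 100 × 1.217 = 73.03 ksi.
R_n/Ω = (73.03 × 5.965) / 2.0 = 217.8 kip.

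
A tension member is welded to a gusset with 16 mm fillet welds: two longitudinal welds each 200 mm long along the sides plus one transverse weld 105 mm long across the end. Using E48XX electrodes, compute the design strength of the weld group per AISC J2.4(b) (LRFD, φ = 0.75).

φR_n ≈ 1230 kN

E48XX → F_EXX = 480 MPa.
t_e = 0.707 × 16 = 11.31 mm.
R_nwl = 0.6 × 480 × 11.31 × 400 × 10⁻³ = 1303 kN (longitudinal, 2 welds).
R_nwt = 0.6 × 480 × 11.31 × 105 × 10⁻³ = 342.1 kN (transverse, base value).
(i) R_nwl + R_nwt = 1645 kN; (ii) 0.85 R_nwl + 1.5 R_nwt = 1621 kN.
R_n = max = 1645 kN [governs: (i)]; φR_n = 1234 kN.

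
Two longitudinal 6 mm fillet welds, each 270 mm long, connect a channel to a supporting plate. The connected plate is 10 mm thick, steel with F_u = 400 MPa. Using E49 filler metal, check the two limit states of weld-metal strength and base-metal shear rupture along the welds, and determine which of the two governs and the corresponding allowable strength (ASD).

R_n/Ω ≈ 337 kN (weld metal governs)

E49XX → F_EXX = 490 MPa.
t_e = 0.707 × 6 = 4.242 mm; L = 540 mm.
Weld metal: R_n/Ω = (1/2.0) × 0.6 × 490 × 4.242 × 540 × 10⁻³ = 336.7 kN.
Base metal (shear rupture): R_n/Ω = (1/2.0) × 0.6 × 400 × 10 × 540 × 10⁻³ = 648 kN.
Governing: weld metal.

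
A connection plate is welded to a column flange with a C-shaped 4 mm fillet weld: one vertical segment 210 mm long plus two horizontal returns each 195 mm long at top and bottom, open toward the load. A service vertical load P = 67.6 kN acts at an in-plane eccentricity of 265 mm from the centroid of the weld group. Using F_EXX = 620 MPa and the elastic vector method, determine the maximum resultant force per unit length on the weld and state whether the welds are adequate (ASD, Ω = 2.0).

f_max ≈ 490 N/mm; adequate

Total weld length L_w = 600 mm. Treat welds as unit-width lines.
Centroid: x̄ = 2×195×97.5 / 600 = 63.38 mm from the vertical weld.
Polar moment about centroid: J = I_x + I_y = [210³/12 + 2×195×105²] + [210×63.38² + 2(195³/12 + 195×34.12²)] = 7605000 mm³.
Direct shear f_v = P/L_w = 67.6×10³ / 600 = 112.7 N/mm (vertical).
Torsion M = P·e = 67.6×10³ × 265 = 17914000 N·mm.
Critical point at (x, y) = (131.6, 105) from centroid. f_tx = M·y/J = 247.3 N/mm; f_ty = M·x/J = 310.1 N/mm.
Resultant f_max = √[f_tx² + (f_v + f_ty)²] = √[247.3² + (112.7 + 310.1)²] = 489.8 N/mm.
Capacity per unit length: r_n/Ω = (1/2.0) × 0.6 × 620 × (0.707 × 4) = 526 N/mm.
489.8 ≤ 526 → adequate.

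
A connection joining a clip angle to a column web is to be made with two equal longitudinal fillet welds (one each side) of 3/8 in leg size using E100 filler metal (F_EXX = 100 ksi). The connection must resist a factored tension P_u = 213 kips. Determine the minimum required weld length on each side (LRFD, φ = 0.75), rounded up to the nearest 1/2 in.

L = 9 in on each side

Throat t_e = 0.707 × 0.375 = 0.2651 in.
φr_n = 0.75 × 0.6 × 100 × 0.2651 = 11.93 kips/in.
L_req = P_u / φr_n = 213 / 11.93 = 17.85 in total.
Per side: 17.85 / 2 = 8.927 in.
Round up → use L = 9 in on each side.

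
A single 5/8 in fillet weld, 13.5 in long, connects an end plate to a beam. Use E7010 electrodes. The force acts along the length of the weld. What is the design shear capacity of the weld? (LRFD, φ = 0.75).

E70XX → F_EXX = 70 ksi.
Effective throat t_e = 0.707 × 0.625 = 0.4419 in.
Total length L = 13.5 in; A_we = 0.4419 × 13.5 = 5.965 in².
F_nw = 0.6 F_EXX = 0.6 × 70 = 42 ksi.
φR_n = 0.75 × 42 × 5.965 = 187.9 kips.

φR_n ≈ 188 kips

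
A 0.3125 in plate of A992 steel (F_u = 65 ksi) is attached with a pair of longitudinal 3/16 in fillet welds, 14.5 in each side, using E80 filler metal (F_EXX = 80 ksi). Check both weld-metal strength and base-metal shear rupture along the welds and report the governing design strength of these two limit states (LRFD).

φR_n ≈ 138 kip (weld metal governs)

t_e = 0.707 × 0.1875 = 0.1326 in; L = 29 in.
Weld metal: φR_n = 0.75 × 0.6 × 80 × 0.1326 × 29 = 138.4 kip.
Base metal (shear rupture): φR_n = 0.75 × 0.6 × 65 × 0.3125 × 29 = 265.1 kip.
Governing: weld metal.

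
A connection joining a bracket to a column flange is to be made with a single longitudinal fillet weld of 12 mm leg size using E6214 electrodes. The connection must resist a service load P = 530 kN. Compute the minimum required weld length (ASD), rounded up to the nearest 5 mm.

L = 340 mm

E62XX → F_EXX = 620 MPa.
Throat t_e = 0.707 × 12 = 8.484 mm.
r_n/Ω = (0.6 × 620 × 8.484) / 2.0 = 1578 N/mm = 1.578 kN/mm.
L_req = P / (r_n/Ω) = 530 / 1.578 = 335.9 mm total.
Round up → use L = 340 mm.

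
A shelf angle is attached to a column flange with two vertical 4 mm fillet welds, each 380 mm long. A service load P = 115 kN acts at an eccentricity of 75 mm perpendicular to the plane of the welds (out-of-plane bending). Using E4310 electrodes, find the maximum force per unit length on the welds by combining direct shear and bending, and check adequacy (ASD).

E43XX → F_EXX = 430 MPa.
L_w = 2 × 380 = 760 mm; section modulus (unit throat) S = 2 × L²/6 = 48130 mm².
Direct shear f_v = P/L_w = 115×10³/760 = 151.3 N/mm.
Moment M = P × e = 115×10³ × 75 = 8625000 N·mm; bending f_b = M/S = 179.2 N/mm.
f_max = √(f_v² + f_b²) = √(151.3² + 179.2²) = 234.5 N/mm.
r_n/Ω = (1/2.0) × 0.6 × 430 × (0.707 × 4) = 364.8 N/mm → adequate.

f_max ≈ 235 N/mm; adequate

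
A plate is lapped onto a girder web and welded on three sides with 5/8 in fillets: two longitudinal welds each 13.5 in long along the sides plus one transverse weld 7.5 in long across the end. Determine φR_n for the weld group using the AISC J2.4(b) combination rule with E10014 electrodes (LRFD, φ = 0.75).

φR_n ≈ 686 kip

E100XX → F_EXX = 100 ksi.
t_e = 0.707 × 0.625 = 0.4419 in.
R_nwl = 0.6 × 100 × 0.4419 × 27 = 715.8 kip (longitudinal, 2 welds).
R_nwt = 0.6 × 100 × 0.4419 × 7.5 = 198.8 kip (transverse, base value).
(i) R_nwl + R_nwt = 914.7 kip; (ii) 0.85 R_nwl + 1.5 R_nwt = 906.7 kip.
R_n = max = 914.7 kip [governs: (i)]; φR_n = 686 kip.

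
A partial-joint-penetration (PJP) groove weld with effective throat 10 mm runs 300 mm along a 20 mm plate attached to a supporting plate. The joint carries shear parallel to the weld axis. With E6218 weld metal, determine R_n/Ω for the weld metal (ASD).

R_n/Ω ≈ 558 kN

E62XX → F_EXX = 620 MPa.
Effective throat (given) t_e = 10 mm.
A_we = 10 × 300 = 3000 mm².
F_nw = 0.6 F_EXX = 372 MPa.
R_n/Ω = (372 × 3000) / 2.0 × 10⁻³ = 558 kN.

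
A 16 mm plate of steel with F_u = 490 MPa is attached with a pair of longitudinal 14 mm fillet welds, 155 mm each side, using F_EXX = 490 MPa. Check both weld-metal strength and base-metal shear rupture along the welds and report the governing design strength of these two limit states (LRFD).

t_e = 0.707 × 14 = 9.898 mm; L = 310 mm.
Weld metal: φR_n = 0.75 × 0.6 × 490 × 9.898 × 310 × 10⁻³ = 676.6 kN.
Base metal (shear rupture): φR_n = 0.75 × 0.6 × 490 × 16 × 310 × 10⁻³ = 1094 kN.
Governing: weld metal.

φR_n ≈ 677 kN (weld metal governs)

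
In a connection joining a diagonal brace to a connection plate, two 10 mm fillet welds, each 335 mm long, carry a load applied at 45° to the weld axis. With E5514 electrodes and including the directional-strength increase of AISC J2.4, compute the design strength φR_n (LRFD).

E55XX → F_EXX = 550 MPa.
t_e = 0.707 × 10 = 7.07 mm; A_we = 7.07 × 670 = 4737 mm².
Directional factor: 1.0 + 0.5 sin^1.5(45°) = 1.297.
F_nw = 0.6 × 550 × 1.297 = 428.1 MPa.
φR_n = 0.75 × 428.1 × 4737 × 10⁻³ = 1521 kN.

φR_n ≈ 1520 kN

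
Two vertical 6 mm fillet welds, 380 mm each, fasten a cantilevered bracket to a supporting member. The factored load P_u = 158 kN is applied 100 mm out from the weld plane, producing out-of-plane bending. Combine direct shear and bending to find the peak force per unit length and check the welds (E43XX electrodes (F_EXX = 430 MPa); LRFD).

L_w = 2 × 380 = 760 mm; section modulus (unit throat) S = 2 × L²/6 = 48130 mm².
Direct shear f_v = P/L_w = 158×10³/760 = 207.9 N/mm.
Moment M = P × e = 158×10³ × 100 = 15800000 N·mm; bending f_b = M/S = 328.3 N/mm.
f_max = √(f_v² + f_b²) = √(207.9² + 328.3²) = 388.6 N/mm.
φr_n = 0.75 × 0.6 × 430 × (0.707 × 6) = 820.8 N/mm → adequate.

f_max ≈ 389 N/mm; adequate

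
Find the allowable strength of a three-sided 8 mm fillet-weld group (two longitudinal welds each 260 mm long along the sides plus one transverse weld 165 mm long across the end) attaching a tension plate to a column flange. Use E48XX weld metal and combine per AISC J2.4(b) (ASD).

E48XX → F_EXX = 480 MPa.
t_e = 0.707 × 8 = 5.656 mm.
R_nwl = 0.6 × 480 × 5.656 × 520 × 10⁻³ = 847 kN (longitudinal, 2 welds).
R_nwt = 0.6 × 480 × 5.656 × 165 × 10⁻³ = 268.8 kN (transverse, base value).
(i) R_nwl + R_nwt = 1116 kN; (ii) 0.85 R_nwl + 1.5 R_nwt = 1123 kN.
R_n = max = 1123 kN [governs: (ii)]; R_n/Ω = 561.6 kN.

R_n/Ω ≈ 562 kN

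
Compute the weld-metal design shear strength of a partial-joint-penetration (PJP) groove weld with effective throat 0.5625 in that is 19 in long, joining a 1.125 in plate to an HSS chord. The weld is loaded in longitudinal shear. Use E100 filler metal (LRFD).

E100XX → F_EXX = 100 ksi.
Effective throat (given) t_e = 0.5625 in.
A_we = 0.5625 × 19 = 10.69 in².
F_nw = 0.6 F_EXX = 60 ksi.
φR_n = 0.75 × 60 × 10.69 = 480.9 kip.

φR_n ≈ 481 kip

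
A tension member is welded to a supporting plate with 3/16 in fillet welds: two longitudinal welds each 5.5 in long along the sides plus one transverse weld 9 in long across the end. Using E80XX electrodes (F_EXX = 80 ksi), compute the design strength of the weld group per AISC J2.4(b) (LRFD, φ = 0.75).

t_e = 0.707 × 0.1875 = 0.1326 in.
R_nwl = 0.6 × 80 × 0.1326 × 11 = 69.99 kip (longitudinal, 2 welds).
R_nwt = 0.6 × 80 × 0.1326 × 9 = 57.27 kip (transverse, base value).
(i) R_nwl + R_nwt = 127.3 kip; (ii) 0.85 R_nwl + 1.5 R_nwt = 145.4 kip.
R_n = max = 145.4 kip [governs: (ii)]; φR_n = 109 kip.

φR_n ≈ 109 kip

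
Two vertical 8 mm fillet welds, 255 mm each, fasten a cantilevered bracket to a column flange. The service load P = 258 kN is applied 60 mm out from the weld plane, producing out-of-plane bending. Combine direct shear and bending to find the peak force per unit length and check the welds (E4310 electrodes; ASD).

E43XX → F_EXX = 430 MPa.
L_w = 2 × 255 = 510 mm; section modulus (unit throat) S = 2 × L²/6 = 21680 mm².
Direct shear f_v = P/L_w = 258×10³/510 = 505.9 N/mm.
Moment M = P × e = 258×10³ × 60 = 15480000 N·mm; bending f_b = M/S = 714.2 N/mm.
f_max = √(f_v² + f_b²) = √(505.9² + 714.2²) = 875.2 N/mm.
r_n/Ω = (1/2.0) × 0.6 × 430 × (0.707 × 8) = 729.6 N/mm → NOT adequate.

f_max ≈ 875 N/mm; NOT adequate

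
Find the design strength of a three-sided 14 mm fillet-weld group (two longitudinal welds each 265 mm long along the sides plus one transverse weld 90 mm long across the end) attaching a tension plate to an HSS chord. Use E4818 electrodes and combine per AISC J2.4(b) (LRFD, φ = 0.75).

E48XX → F_EXX = 480 MPa.
t_e = 0.707 × 14 = 9.898 mm.
R_nwl = 0.6 × 480 × 9.898 × 530 × 10⁻³ = 1511 kN (longitudinal, 2 welds).
R_nwt = 0.6 × 480 × 9.898 × 90 × 10⁻³ = 256.6 kN (transverse, base value).
(i) R_nwl + R_nwt = 1767 kN; (ii) 0.85 R_nwl + 1.5 R_nwt = 1669 kN.
R_n = max = 1767 kN [governs: (i)]; φR_n = 1326 kN.

φR_n ≈ 1330 kN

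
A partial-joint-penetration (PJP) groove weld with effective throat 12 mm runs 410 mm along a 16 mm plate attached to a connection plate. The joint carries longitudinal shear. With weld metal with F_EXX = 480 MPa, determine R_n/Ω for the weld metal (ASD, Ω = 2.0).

R_n/Ω ≈ 708 kN

Effective throat (given) t_e = 12 mm.
A_we = 12 × 410 = 4920 mm².
F_nw = 0.6 F_EXX = 288 MPa.
R_n/Ω = (288 × 4920) / 2.0 × 10⁻³ = 708.5 kN.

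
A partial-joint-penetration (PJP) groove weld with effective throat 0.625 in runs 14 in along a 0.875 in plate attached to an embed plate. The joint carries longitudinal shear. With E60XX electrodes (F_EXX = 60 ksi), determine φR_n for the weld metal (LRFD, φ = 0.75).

Effective throat (given) t_e = 0.625 in.
A_we = 0.625 × 14 = 8.75 in².
F_nw = 0.6 F_EXX = 36 ksi.
φR_n = 0.75 × 36 × 8.75 = 236.2 kip.

φR_n ≈ 236 kip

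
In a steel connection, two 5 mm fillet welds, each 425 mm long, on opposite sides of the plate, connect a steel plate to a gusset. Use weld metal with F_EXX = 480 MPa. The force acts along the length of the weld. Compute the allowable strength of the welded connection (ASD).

Effective throat t_e = 0.707 × 5 = 3.535 mm.
Total length L = 850 mm; A_we = 3.535 × 850 = 3005 mm².
F_nw = 0.6 F_EXX = 0.6 × 480 = 288 MPa.
R_n = 288 × 3005 × 10⁻³ = 865.4 kN; R_n/Ω = 865.4/2.0 = 432.7 kN.

R_n/Ω ≈ 433 kN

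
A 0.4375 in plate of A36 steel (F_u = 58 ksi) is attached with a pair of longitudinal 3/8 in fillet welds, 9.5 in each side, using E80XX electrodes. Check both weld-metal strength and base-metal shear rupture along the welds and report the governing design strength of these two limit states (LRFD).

φR_n ≈ 181 kip (weld metal governs)

E80XX → F_EXX = 80 ksi.
t_e = 0.707 × 0.375 = 0.2651 in; L = 19 in.
Weld metal: φR_n = 0.75 × 0.6 × 80 × 0.2651 × 19 = 181.3 kip.
Base metal (shear rupture): φR_n = 0.75 × 0.6 × 58 × 0.4375 × 19 = 217 kip.
Governing: weld metal.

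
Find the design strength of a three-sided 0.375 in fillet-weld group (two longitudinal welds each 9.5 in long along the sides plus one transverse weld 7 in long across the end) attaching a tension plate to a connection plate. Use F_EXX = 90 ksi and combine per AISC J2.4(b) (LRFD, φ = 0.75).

φR_n ≈ 286 kip

t_e = 0.707 × 0.375 = 0.2651 in.
R_nwl = 0.6 × 90 × 0.2651 × 19 = 272 kip (longitudinal, 2 welds).
R_nwt = 0.6 × 90 × 0.2651 × 7 = 100.2 kip (transverse, base value).
(i) R_nwl + R_nwt = 372.2 kip; (ii) 0.85 R_nwl + 1.5 R_nwt = 381.5 kip.
R_n = max = 381.5 kip [governs: (ii)]; φR_n = 286.2 kip.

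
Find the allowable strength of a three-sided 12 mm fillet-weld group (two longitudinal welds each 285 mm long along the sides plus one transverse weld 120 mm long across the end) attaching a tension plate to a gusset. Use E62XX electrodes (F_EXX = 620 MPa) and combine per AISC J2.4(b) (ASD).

R_n/Ω ≈ 1090 kN

t_e = 0.707 × 12 = 8.484 mm.
R_nwl = 0.6 × 620 × 8.484 × 570 × 10⁻³ = 1799 kN (longitudinal, 2 welds).
R_nwt = 0.6 × 620 × 8.484 × 120 × 10⁻³ = 378.7 kN (transverse, base value).
(i) R_nwl + R_nwt = 2178 kN; (ii) 0.85 R_nwl + 1.5 R_nwt = 2097 kN.
R_n = max = 2178 kN [governs: (i)]; R_n/Ω = 1089 kN.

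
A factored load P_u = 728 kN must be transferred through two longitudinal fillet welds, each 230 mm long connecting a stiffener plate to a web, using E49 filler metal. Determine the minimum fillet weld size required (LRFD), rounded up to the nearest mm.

w = 11 mm

E49XX → F_EXX = 490 MPa.
Total weld length L = 460 mm.
Required throat t_e = P_u / (φ × 0.6 F_EXX × L) = 728 / (0.75 × 0.6 × 490 × 460 × 10⁻³) = 7.177 mm.
Required leg w = t_e / 0.707 = 10.15 mm → use 11 mm.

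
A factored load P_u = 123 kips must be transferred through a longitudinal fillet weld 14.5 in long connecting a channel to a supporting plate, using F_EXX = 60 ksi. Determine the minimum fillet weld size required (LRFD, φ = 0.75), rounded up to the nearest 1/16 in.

Total weld length L = 14.5 in.
Required throat t_e = P_u / (φ × 0.6 F_EXX × L) = 123 / (0.75 × 0.6 × 60 × 14.5) = 0.3142 in.
Required leg w = t_e / 0.707 = 0.4444 in → use 1/2 in.

w = 1/2 in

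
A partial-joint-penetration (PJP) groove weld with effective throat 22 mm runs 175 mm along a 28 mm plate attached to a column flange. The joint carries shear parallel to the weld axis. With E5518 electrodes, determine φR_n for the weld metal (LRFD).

φR_n ≈ 953 kN

E55XX → F_EXX = 550 MPa.
Effective throat (given) t_e = 22 mm.
A_we = 22 × 175 = 3850 mm².
F_nw = 0.6 F_EXX = 330 MPa.
φR_n = 0.75 × 330 × 3850 × 10⁻³ = 952.9 kN.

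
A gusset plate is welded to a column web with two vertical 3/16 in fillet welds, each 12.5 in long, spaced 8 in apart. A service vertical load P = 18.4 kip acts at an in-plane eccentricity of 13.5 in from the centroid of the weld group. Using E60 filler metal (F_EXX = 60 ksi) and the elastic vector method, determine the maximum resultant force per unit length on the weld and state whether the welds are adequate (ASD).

f_max ≈ 3 kip/in; NOT adequate

Total weld length L_w = 25 in. Treat welds as unit-width lines.
Polar moment about centroid: J = 2[d³/12 + d(b/2)²] = 2[12.5³/12 + 12.5×4²] = 725.5 in³.
Direct shear f_v = P/L_w = 18.4 / 25 = 0.736 kip/in (vertical).
Torsion M = P·e = 18.4 × 13.5 = 248.4 kip·in.
Critical point at (x, y) = (4, 6.25) from centroid. f_tx = M·y/J = 2.14 kip/in; f_ty = M·x/J = 1.369 kip/in.
Resultant f_max = √[f_tx² + (f_v + f_ty)²] = √[2.14² + (0.736 + 1.369)²] = 3.002 kip/in.
Capacity per unit length: r_n/Ω = (1/2.0) × 0.6 × 60 × (0.707 × 0.1875) = 2.386 kip/in.
3.002 > 2.386 → NOT adequate.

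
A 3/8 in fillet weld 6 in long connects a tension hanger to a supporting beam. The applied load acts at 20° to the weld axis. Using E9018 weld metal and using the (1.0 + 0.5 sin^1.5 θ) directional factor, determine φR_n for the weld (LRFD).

φR_n ≈ 70.9 kips

E90XX → F_EXX = 90 ksi.
t_e = 0.707 × 0.375 = 0.2651 in; A_we = 0.2651 × 6 = 1.591 in².
Directional factor: 1.0 + 0.5 sin^1.5(20°) = 1.1.
F_nw = 0.6 × 90 × 1.1 = 59.4 ksi.
φR_n = 0.75 × 59.4 × 1.591 = 70.87 kips.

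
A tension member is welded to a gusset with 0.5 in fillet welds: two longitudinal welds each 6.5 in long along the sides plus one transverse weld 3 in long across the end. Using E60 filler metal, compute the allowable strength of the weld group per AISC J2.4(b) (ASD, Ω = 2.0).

E60XX → F_EXX = 60 ksi.
t_e = 0.707 × 0.5 = 0.3535 in.
R_nwl = 0.6 × 60 × 0.3535 × 13 = 165.4 kip (longitudinal, 2 welds).
R_nwt = 0.6 × 60 × 0.3535 × 3 = 38.18 kip (transverse, base value).
(i) R_nwl + R_nwt = 203.6 kip; (ii) 0.85 R_nwl + 1.5 R_nwt = 197.9 kip.
R_n = max = 203.6 kip [governs: (i)]; R_n/Ω = 101.8 kip.

R_n/Ω ≈ 102 kip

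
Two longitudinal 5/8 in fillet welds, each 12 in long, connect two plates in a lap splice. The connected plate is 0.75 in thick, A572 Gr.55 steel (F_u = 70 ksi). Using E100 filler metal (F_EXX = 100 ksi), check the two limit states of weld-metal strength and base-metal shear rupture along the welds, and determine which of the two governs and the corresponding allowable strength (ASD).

R_n/Ω ≈ 318 kips (weld metal governs)

t_e = 0.707 × 0.625 = 0.4419 in; L = 24 in.
Weld metal: R_n/Ω = (1/2.0) × 0.6 × 100 × 0.4419 × 24 = 318.1 kips.
Base metal (shear rupture): R_n/Ω = (1/2.0) × 0.6 × 70 × 0.75 × 24 = 378 kips.
Governing: weld metal.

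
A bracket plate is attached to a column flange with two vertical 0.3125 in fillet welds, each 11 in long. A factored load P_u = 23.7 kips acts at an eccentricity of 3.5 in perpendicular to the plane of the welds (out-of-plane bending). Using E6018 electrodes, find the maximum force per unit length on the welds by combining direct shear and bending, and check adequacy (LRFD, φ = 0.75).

f_max ≈ 2.32 kip/in; adequate

E60XX → F_EXX = 60 ksi.
L_w = 2 × 11 = 22 in; section modulus (unit throat) S = 2 × L²/6 = 40.33 in².
Direct shear f_v = P/L_w = 23.7/22 = 1.077 kip/in.
Moment M = P × e = 23.7 × 3.5 = 82.95 kip·in; bending f_b = M/S = 2.057 kip/in.
f_max = √(f_v² + f_b²) = √(1.077² + 2.057²) = 2.322 kip/in.
φr_n = 0.75 × 0.6 × 60 × (0.707 × 0.3125) = 5.965 kip/in → adequate.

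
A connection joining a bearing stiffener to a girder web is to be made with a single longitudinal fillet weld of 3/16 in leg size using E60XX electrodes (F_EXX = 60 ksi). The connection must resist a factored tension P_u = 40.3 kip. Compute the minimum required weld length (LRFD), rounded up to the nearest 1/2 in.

L = 11.5 in

Throat t_e = 0.707 × 0.1875 = 0.1326 in.
φr_n = 0.75 × 0.6 × 60 × 0.1326 = 3.579 kip/in.
L_req = P_u / φr_n = 40.3 / 3.579 = 11.26 in total.
Round up → use L = 11.5 in.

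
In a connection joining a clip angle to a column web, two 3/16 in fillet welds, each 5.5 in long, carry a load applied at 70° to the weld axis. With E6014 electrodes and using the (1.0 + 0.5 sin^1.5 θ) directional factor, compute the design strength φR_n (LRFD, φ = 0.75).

E60XX → F_EXX = 60 ksi.
t_e = 0.707 × 0.1875 = 0.1326 in; A_we = 0.1326 × 11 = 1.458 in².
Directional factor: 1.0 + 0.5 sin^1.5(70°) = 1.455.
F_nw = 0.6 × 60 × 1.455 = 52.4 ksi.
φR_n = 0.75 × 52.4 × 1.458 = 57.3 kip.

φR_n ≈ 57.3 kip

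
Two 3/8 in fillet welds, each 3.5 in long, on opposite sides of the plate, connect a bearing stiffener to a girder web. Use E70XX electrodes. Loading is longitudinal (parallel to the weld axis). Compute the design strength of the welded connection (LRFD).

E70XX → F_EXX = 70 ksi.
Effective throat t_e = 0.707 × 0.375 = 0.2651 in.
Total length L = 7 in; A_we = 0.2651 × 7 = 1.856 in².
F_nw = 0.6 F_EXX = 0.6 × 70 = 42 ksi.
φR_n = 0.75 × 42 × 1.856 = 58.46 kip.

φR_n ≈ 58.5 kip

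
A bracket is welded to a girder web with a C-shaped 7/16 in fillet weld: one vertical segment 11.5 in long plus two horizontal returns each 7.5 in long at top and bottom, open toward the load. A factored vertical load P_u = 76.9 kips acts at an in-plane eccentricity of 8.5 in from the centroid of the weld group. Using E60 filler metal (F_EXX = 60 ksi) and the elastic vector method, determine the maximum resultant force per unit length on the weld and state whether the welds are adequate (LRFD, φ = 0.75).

f_max ≈ 8.8 kip/in; NOT adequate

Total weld length L_w = 26.5 in. Treat welds as unit-width lines.
Centroid: x̄ = 2×7.5×3.75 / 26.5 = 2.123 in from the vertical weld.
Polar moment about centroid: J = I_x + I_y = [11.5³/12 + 2×7.5×5.75²] + [11.5×2.123² + 2(7.5³/12 + 7.5×1.627²)] = 784.5 in³.
Direct shear f_v = P/L_w = 76.9 / 26.5 = 2.902 kip/in (vertical).
Torsion M = P·e = 76.9 × 8.5 = 653.65 kip·in.
Critical point at (x, y) = (5.377, 5.75) from centroid. f_tx = M·y/J = 4.791 kip/in; f_ty = M·x/J = 4.48 kip/in.
Resultant f_max = √[f_tx² + (f_v + f_ty)²] = √[4.791² + (2.902 + 4.48)²] = 8.8 kip/in.
Capacity per unit length: φr_n = 0.75 × 0.6 × 60 × (0.707 × 0.4375) = 8.351 kip/in.
8.8 > 8.351 → NOT adequate.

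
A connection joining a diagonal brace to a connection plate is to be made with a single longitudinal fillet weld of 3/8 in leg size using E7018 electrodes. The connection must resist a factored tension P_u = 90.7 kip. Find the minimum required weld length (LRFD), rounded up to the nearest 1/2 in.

E70XX → F_EXX = 70 ksi.
Throat t_e = 0.707 × 0.375 = 0.2651 in.
φr_n = 0.75 × 0.6 × 70 × 0.2651 = 8.351 kip/in.
L_req = P_u / φr_n = 90.7 / 8.351 = 10.86 in total.
Round up → use L = 11 in.

L = 11 in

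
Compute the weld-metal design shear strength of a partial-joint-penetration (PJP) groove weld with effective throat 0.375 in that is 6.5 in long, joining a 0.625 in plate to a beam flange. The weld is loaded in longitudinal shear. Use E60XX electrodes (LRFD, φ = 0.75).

E60XX → F_EXX = 60 ksi.
Effective throat (given) t_e = 0.375 in.
A_we = 0.375 × 6.5 = 2.438 in².
F_nw = 0.6 F_EXX = 36 ksi.
φR_n = 0.75 × 36 × 2.438 = 65.81 kip.

φR_n ≈ 65.8 kip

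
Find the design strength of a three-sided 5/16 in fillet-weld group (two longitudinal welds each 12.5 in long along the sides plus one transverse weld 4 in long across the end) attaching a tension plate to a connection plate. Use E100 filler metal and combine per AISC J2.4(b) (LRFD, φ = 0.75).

φR_n ≈ 288 kip

E100XX → F_EXX = 100 ksi.
t_e = 0.707 × 0.3125 = 0.2209 in.
R_nwl = 0.6 × 100 × 0.2209 × 25 = 331.4 kip (longitudinal, 2 welds).
R_nwt = 0.6 × 100 × 0.2209 × 4 = 53.02 kip (transverse, base value).
(i) R_nwl + R_nwt = 384.4 kip; (ii) 0.85 R_nwl + 1.5 R_nwt = 361.2 kip.
R_n = max = 384.4 kip [governs: (i)]; φR_n = 288.3 kip.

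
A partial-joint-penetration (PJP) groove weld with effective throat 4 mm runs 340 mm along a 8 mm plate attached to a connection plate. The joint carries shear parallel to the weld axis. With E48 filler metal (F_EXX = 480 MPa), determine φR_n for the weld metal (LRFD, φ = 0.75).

Effective throat (given) t_e = 4 mm.
A_we = 4 × 340 = 1360 mm².
F_nw = 0.6 F_EXX = 288 MPa.
φR_n = 0.75 × 288 × 1360 × 10⁻³ = 293.8 kN.

φR_n ≈ 294 kN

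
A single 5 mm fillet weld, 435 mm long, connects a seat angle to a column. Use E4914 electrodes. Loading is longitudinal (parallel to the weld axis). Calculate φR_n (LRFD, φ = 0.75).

E49XX → F_EXX = 490 MPa.
Effective throat t_e = 0.707 × 5 = 3.535 mm.
Total length L = 435 mm; A_we = 3.535 × 435 = 1538 mm².
F_nw = 0.6 F_EXX = 0.6 × 490 = 294 MPa.
φR_n = 0.75 × 294 × 1538 × 10⁻³ = 339.1 kN.

φR_n ≈ 339 kN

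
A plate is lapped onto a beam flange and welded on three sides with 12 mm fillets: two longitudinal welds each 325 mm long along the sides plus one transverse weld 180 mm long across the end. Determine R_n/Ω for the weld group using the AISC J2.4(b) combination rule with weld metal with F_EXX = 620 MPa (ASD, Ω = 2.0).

t_e = 0.707 × 12 = 8.484 mm.
R_nwl = 0.6 × 620 × 8.484 × 650 × 10⁻³ = 2051 kN (longitudinal, 2 welds).
R_nwt = 0.6 × 620 × 8.484 × 180 × 10⁻³ = 568.1 kN (transverse, base value).
(i) R_nwl + R_nwt = 2620 kN; (ii) 0.85 R_nwl + 1.5 R_nwt = 2596 kN.
R_n = max = 2620 kN [governs: (i)]; R_n/Ω = 1310 kN.

R_n/Ω ≈ 1310 kN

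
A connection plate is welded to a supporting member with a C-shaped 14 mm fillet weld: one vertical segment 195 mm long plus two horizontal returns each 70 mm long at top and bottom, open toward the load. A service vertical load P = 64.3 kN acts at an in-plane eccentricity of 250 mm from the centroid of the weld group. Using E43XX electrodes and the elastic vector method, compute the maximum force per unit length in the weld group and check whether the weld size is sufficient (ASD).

f_max ≈ 965 N/mm; adequate

E43XX → F_EXX = 430 MPa.
Total weld length L_w = 335 mm. Treat welds as unit-width lines.
Centroid: x̄ = 2×70×35 / 335 = 14.63 mm from the vertical weld.
Polar moment about centroid: J = I_x + I_y = [195³/12 + 2×70×97.5²] + [195×14.63² + 2(70³/12 + 70×20.37²)] = 2106000 mm³.
Direct shear f_v = P/L_w = 64.3×10³ / 335 = 191.9 N/mm (vertical).
Torsion M = P·e = 64.3×10³ × 250 = 16075000 N·mm.
Critical point at (x, y) = (55.37, 97.5) from centroid. f_tx = M·y/J = 744.3 N/mm; f_ty = M·x/J = 422.7 N/mm.
Resultant f_max = √[f_tx² + (f_v + f_ty)²] = √[744.3² + (191.9 + 422.7)²] = 965.3 N/mm.
Capacity per unit length: r_n/Ω = (1/2.0) × 0.6 × 430 × (0.707 × 14) = 1277 N/mm.
965.3 ≤ 1277 → adequate.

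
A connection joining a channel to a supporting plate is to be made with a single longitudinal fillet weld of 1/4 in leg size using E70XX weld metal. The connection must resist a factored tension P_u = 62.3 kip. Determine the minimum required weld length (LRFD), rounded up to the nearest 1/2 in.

L = 11.5 in

E70XX → F_EXX = 70 ksi.
Throat t_e = 0.707 × 0.25 = 0.1767 in.
φr_n = 0.75 × 0.6 × 70 × 0.1767 = 5.568 kip/in.
L_req = P_u / φr_n = 62.3 / 5.568 = 11.19 in total.
Round up → use L = 11.5 in.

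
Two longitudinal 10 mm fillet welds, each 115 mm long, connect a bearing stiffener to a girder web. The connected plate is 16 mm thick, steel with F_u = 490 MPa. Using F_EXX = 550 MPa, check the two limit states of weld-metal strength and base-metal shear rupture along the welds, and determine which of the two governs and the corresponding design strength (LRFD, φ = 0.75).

t_e = 0.707 × 10 = 7.07 mm; L = 230 mm.
Weld metal: φR_n = 0.75 × 0.6 × 550 × 7.07 × 230 × 10⁻³ = 402.5 kN.
Base metal (shear rupture): φR_n = 0.75 × 0.6 × 490 × 16 × 230 × 10⁻³ = 811.4 kN.
Governing: weld metal.

φR_n ≈ 402 kN (weld metal governs)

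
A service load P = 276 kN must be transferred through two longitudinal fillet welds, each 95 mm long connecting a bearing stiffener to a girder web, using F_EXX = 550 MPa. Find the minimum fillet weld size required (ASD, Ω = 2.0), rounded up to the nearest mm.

Total weld length L = 190 mm.
Required throat t_e = P × Ω / (0.6 F_EXX × L) = 276 × 2.0 / (0.6 × 550 × 190 × 10⁻³) = 8.804 mm.
Required leg w = t_e / 0.707 = 12.45 mm → use 13 mm.

w = 13 mm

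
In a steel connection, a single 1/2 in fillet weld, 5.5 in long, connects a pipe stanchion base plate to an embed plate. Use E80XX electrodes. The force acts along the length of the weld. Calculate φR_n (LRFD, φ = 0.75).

φR_n ≈ 70 kip

E80XX → F_EXX = 80 ksi.
Effective throat t_e = 0.707 × 0.5 = 0.3535 in.
Total length L = 5.5 in; A_we = 0.3535 × 5.5 = 1.944 in².
F_nw = 0.6 F_EXX = 0.6 × 80 = 48 ksi.
φR_n = 0.75 × 48 × 1.944 = 69.99 kip.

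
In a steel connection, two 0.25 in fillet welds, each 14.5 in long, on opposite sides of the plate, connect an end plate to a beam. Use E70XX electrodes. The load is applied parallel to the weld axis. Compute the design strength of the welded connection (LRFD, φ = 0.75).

E70XX → F_EXX = 70 ksi.
Effective throat t_e = 0.707 × 0.25 = 0.1767 in.
Total length L = 29 in; A_we = 0.1767 × 29 = 5.126 in².
F_nw = 0.6 F_EXX = 0.6 × 70 = 42 ksi.
φR_n = 0.75 × 42 × 5.126 = 161.5 kip.

φR_n ≈ 161 kip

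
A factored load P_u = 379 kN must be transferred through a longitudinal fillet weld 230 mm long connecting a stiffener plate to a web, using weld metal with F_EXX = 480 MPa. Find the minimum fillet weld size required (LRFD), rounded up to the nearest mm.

w = 11 mm

Total weld length L = 230 mm.
Required throat t_e = P_u / (φ × 0.6 F_EXX × L) = 379 / (0.75 × 0.6 × 480 × 230 × 10⁻³) = 7.629 mm.
Required leg w = t_e / 0.707 = 10.79 mm → use 11 mm.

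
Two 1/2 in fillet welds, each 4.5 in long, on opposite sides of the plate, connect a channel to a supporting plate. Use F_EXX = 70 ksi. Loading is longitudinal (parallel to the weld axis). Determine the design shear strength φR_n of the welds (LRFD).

φR_n ≈ 100 kip

Effective throat t_e = 0.707 × 0.5 = 0.3535 in.
Total length L = 9 in; A_we = 0.3535 × 9 = 3.181 in².
F_nw = 0.6 F_EXX = 0.6 × 70 = 42 ksi.
φR_n = 0.75 × 42 × 3.181 = 100.2 kip.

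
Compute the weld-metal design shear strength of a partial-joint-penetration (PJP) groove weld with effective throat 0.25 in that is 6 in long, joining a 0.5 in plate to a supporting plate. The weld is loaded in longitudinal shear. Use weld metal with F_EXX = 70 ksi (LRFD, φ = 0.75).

φR_n ≈ 47.2 kips

Effective throat (given) t_e = 0.25 in.
A_we = 0.25 × 6 = 1.5 in².
F_nw = 0.6 F_EXX = 42 ksi.
φR_n = 0.75 × 42 × 1.5 = 47.25 kips.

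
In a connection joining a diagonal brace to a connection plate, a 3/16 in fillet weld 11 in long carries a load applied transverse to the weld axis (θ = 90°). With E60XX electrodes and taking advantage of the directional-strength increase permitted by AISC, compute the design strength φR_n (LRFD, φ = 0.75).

φR_n ≈ 59.1 kip

E60XX → F_EXX = 60 ksi.
t_e = 0.707 × 0.1875 = 0.1326 in; A_we = 0.1326 × 11 = 1.458 in².
Directional factor: 1.0 + 0.5 sin^1.5(90°) = 1.5.
F_nw = 0.6 × 60 × 1.5 = 54 ksi.
φR_n = 0.75 × 54 × 1.458 = 59.06 kip.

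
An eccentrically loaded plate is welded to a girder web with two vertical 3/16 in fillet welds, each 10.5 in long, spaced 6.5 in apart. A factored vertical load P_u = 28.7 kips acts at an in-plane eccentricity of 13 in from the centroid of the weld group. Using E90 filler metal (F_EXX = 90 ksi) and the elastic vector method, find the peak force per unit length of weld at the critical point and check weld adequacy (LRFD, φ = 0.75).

f_max ≈ 6.38 kip/in; NOT adequate

Total weld length L_w = 21 in. Treat welds as unit-width lines.
Polar moment about centroid: J = 2[d³/12 + d(b/2)²] = 2[10.5³/12 + 10.5×3.25²] = 414.8 in³.
Direct shear f_v = P/L_w = 28.7 / 21 = 1.367 kip/in (vertical).
Torsion M = P·e = 28.7 × 13 = 373.1 kip·in.
Critical point at (x, y) = (3.25, 5.25) from centroid. f_tx = M·y/J = 4.723 kip/in; f_ty = M·x/J = 2.924 kip/in.
Resultant f_max = √[f_tx² + (f_v + f_ty)²] = √[4.723² + (1.367 + 2.924)²] = 6.381 kip/in.
Capacity per unit length: φr_n = 0.75 × 0.6 × 90 × (0.707 × 0.1875) = 5.369 kip/in.
6.381 > 5.369 → NOT adequate.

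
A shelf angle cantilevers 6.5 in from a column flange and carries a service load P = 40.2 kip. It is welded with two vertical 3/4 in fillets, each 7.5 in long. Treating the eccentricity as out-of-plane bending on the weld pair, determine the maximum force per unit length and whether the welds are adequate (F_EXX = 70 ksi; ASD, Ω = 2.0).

f_max ≈ 14.2 kip/in; NOT adequate

L_w = 2 × 7.5 = 15 in; section modulus (unit throat) S = 2 × L²/6 = 18.75 in².
Direct shear f_v = P/L_w = 40.2/15 = 2.68 kip/in.
Moment M = P × e = 40.2 × 6.5 = 261.3 kip·in; bending f_b = M/S = 13.94 kip/in.
f_max = √(f_v² + f_b²) = √(2.68² + 13.94²) = 14.19 kip/in.
r_n/Ω = (1/2.0) × 0.6 × 70 × (0.707 × 0.75) = 11.14 kip/in → NOT adequate.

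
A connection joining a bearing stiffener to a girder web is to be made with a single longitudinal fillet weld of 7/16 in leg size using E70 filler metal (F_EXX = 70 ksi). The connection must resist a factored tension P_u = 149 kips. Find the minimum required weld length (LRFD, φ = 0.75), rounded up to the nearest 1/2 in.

Throat t_e = 0.707 × 0.4375 = 0.3093 in.
φr_n = 0.75 × 0.6 × 70 × 0.3093 = 9.743 kips/in.
L_req = P_u / φr_n = 149 / 9.743 = 15.29 in total.
Round up → use L = 15.5 in.

L = 15.5 in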